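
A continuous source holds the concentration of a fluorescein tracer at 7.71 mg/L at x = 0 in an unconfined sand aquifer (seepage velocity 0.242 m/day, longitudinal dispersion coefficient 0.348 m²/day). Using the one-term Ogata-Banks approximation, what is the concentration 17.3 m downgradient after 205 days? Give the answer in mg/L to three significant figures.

For a continuous step input, C/C₀ ≈ ½·erfc((x−vt)/(2√(Dt))).
vt = 0.242 × 205 = 49.61 m and 2√(Dt) = 2√(0.348 × 205) = 16.89 m.
Argument (x−vt)/(2√(Dt)) = (17.3 − 49.61)/16.89 = -1.913; ½·erfc(-1.913) = 0.9966.
C = 7.71 × 0.9966 = 7.68 mg/L.

7.68 mg/L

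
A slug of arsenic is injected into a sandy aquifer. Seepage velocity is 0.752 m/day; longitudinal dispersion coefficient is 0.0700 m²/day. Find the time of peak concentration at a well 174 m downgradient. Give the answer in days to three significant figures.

For the 1D instantaneous-source solution, setting ∂C/∂t = 0 at fixed x gives v²t² + 2Dt − x² = 0, so t = (√(D² + v²x²) − D)/v².
√(D² + v²x²) = √(0.0700² + 0.752² × 174²) = 130.8; v² = 0.565504.
t = (130.8 − 0.0700)/0.565504 = 231 days (vs. the pure-advection estimate x/v = 231 d).

231 days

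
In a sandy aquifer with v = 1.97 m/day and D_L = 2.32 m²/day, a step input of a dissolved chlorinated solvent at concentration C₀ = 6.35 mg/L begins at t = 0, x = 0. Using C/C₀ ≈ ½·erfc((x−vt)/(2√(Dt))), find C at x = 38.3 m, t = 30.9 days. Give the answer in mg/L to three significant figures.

For a continuous step input, C/C₀ ≈ ½·erfc((x−vt)/(2√(Dt))).
vt = 1.97 × 30.9 = 60.873 m and 2√(Dt) = 2√(2.32 × 30.9) = 16.93 m.
Argument (x−vt)/(2√(Dt)) = (38.3 − 60.873)/16.93 = -1.333; ½·erfc(-1.333) = 0.9703.
C = 6.35 × 0.9703 = 6.16 mg/L.

6.16 mg/L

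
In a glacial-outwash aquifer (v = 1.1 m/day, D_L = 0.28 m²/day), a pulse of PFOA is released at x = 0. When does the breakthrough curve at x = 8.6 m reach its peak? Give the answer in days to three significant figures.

7.59 days

For the 1D instantaneous-source solution, setting ∂C/∂t = 0 at fixed x gives v²t² + 2Dt − x² = 0, so t = (√(D² + v²x²) − D)/v².
√(D² + v²x²) = √(0.28² + 1.1² × 8.6²) = 9.464; v² = 1.21.
t = (9.464 − 0.28)/1.21 = 7.59 days (vs. the pure-advection estimate x/v = 7.82 d).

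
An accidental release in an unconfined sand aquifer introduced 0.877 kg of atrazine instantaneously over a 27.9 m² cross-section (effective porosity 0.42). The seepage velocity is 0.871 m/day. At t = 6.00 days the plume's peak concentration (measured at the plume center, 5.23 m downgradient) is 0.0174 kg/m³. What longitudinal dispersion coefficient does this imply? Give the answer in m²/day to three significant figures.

0.245 m²/day

At the plume center C_max = M/(n_e·A·√(4πDt)), so D = M²/(4πt·(n_e·A·C_max)²).
n_e·A·C_max = 0.42 × 27.9 × 0.0174 = 0.2039 kg/m.
D = 0.877²/(4π × 6.00 × 0.2039²) = 0.245 m²/day.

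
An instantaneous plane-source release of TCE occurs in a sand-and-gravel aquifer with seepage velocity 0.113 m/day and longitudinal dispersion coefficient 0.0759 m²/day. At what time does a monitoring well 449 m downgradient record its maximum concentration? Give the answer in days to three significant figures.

3970 days

For the 1D instantaneous-source solution, setting ∂C/∂t = 0 at fixed x gives v²t² + 2Dt − x² = 0, so t = (√(D² + v²x²) − D)/v².
√(D² + v²x²) = √(0.0759² + 0.113² × 449²) = 50.74; v² = 0.012769.
t = (50.74 − 0.0759)/0.012769 = 3970 days (vs. the pure-advection estimate x/v = 3970 d).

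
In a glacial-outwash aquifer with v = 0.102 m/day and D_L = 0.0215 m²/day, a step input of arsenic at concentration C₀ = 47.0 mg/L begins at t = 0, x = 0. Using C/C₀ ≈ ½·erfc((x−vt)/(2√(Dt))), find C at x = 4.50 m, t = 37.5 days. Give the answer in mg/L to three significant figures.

For a continuous step input, C/C₀ ≈ ½·erfc((x−vt)/(2√(Dt))).
vt = 0.102 × 37.5 = 3.825 m and 2√(Dt) = 2√(0.0215 × 37.5) = 1.796 m.
Argument (x−vt)/(2√(Dt)) = (4.50 − 3.825)/1.796 = 0.3758; ½·erfc(0.3758) = 0.2975.
C = 47.0 × 0.2975 = 14.0 mg/L.

14.0 mg/L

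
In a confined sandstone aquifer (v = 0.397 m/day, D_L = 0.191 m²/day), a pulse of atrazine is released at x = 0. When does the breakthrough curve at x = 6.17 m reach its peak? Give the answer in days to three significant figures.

For the 1D instantaneous-source solution, setting ∂C/∂t = 0 at fixed x gives v²t² + 2Dt − x² = 0, so t = (√(D² + v²x²) − D)/v².
√(D² + v²x²) = √(0.191² + 0.397² × 6.17²) = 2.457; v² = 0.157609.
t = (2.457 − 0.191)/0.157609 = 14.4 days (vs. the pure-advection estimate x/v = 15.5 d).

14.4 days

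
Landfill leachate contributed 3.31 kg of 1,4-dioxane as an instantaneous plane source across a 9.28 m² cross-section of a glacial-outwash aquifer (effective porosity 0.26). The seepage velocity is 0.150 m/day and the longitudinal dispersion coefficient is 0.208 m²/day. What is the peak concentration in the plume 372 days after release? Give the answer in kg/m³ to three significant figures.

The peak of an instantaneous 1D plume sits at x = vt; there the Gaussian factor is 1 and C_max = M/(n_e·A·√(4πDt)), where n_e·A is the pore area the mass is dissolved in.
√(4πDt) = √(4π × 0.208 × 372) = 31.18 m, so C_max = 3.31/(0.26 × 9.28 × 31.18) = 0.0440 kg/m³.

0.0440 kg/m³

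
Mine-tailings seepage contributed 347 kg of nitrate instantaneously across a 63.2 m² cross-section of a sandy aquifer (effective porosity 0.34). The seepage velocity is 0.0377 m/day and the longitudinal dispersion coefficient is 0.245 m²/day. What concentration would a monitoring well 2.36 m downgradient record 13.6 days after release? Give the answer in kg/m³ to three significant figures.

For an instantaneous plane source, C(x,t) = M/(n_e·A·√(4πDt)) · exp(−(x−vt)²/(4Dt)), with n_e·A the pore (flow) area.
Plume center vt = 0.0377 × 13.6 = 0.51272 m, so the well at 2.36 m is 1.84728 m downgradient of the peak.
√(4πDt) = 6.471 m, giving peak height M/(n_e·A·√(4πDt)) = 347/(0.34 × 63.2 × 6.471) = 2.496 kg/m³.
(x−vt)²/(4Dt) = (1.84728)²/(4 × 0.245 × 13.6) = 0.2560; exp(−0.2560) = 0.7741.
C = 2.496 × 0.7741 = 1.93 kg/m³.

1.93 kg/m³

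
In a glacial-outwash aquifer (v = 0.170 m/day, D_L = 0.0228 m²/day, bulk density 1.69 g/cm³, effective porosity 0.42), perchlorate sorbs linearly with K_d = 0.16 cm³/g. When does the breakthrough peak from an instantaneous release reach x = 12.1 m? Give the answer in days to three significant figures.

Retardation factor R = 1 + ρ_b·K_d/n = 1 + 1.69 × 0.16/0.42 = 1.644.
Sorption retards both mechanisms: v_R = v/R = 0.1034 m/day, D_R = D/R = 0.01387 m²/day.
Peak time from v_R²t² + 2D_R t − x² = 0: t = (√(D_R² + v_R²x²) − D_R)/v_R².
√(D_R² + v_R²x²) = √(0.01387² + 0.1034² × 12.1²) = 1.251; v_R² = 0.01069.
t = (1.251 − 0.01387)/0.01069 = 116 days.

116 days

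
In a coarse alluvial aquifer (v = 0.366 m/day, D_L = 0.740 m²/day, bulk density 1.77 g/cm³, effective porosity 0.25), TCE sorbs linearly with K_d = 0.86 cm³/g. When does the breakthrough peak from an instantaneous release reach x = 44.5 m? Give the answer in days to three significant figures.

Retardation factor R = 1 + ρ_b·K_d/n = 1 + 1.77 × 0.86/0.25 = 7.089.
Sorption retards both mechanisms: v_R = v/R = 0.05163 m/day, D_R = D/R = 0.1044 m²/day.
Peak time from v_R²t² + 2D_R t − x² = 0: t = (√(D_R² + v_R²x²) − D_R)/v_R².
√(D_R² + v_R²x²) = √(0.1044² + 0.05163² × 44.5²) = 2.300; v_R² = 0.002666.
t = (2.300 − 0.1044)/0.002666 = 824 days.

824 days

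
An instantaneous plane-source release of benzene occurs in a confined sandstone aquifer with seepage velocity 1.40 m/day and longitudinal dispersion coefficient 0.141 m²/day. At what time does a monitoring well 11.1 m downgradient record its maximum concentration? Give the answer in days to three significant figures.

For the 1D instantaneous-source solution, setting ∂C/∂t = 0 at fixed x gives v²t² + 2Dt − x² = 0, so t = (√(D² + v²x²) − D)/v².
√(D² + v²x²) = √(0.141² + 1.40² × 11.1²) = 15.54; v² = 1.96.
t = (15.54 − 0.141)/1.96 = 7.86 days (vs. the pure-advection estimate x/v = 7.93 d).

7.86 days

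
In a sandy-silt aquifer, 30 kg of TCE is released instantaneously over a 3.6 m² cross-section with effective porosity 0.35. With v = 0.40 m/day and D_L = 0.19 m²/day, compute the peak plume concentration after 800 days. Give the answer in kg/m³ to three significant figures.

The peak of an instantaneous 1D plume sits at x = vt; there the Gaussian factor is 1 and C_max = M/(n_e·A·√(4πDt)), where n_e·A is the pore area the mass is dissolved in.
√(4πDt) = √(4π × 0.19 × 800) = 43.70 m, so C_max = 30/(0.35 × 3.6 × 43.70) = 0.545 kg/m³.

0.545 kg/m³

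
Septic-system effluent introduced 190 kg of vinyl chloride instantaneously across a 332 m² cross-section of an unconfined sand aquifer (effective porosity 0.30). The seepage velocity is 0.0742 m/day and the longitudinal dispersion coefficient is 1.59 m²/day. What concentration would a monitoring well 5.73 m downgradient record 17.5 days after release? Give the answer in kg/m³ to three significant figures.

For an instantaneous plane source, C(x,t) = M/(n_e·A·√(4πDt)) · exp(−(x−vt)²/(4Dt)), with n_e·A the pore (flow) area.
Plume center vt = 0.0742 × 17.5 = 1.2985 m, so the well at 5.73 m is 4.4315 m downgradient of the peak.
√(4πDt) = 18.70 m, giving peak height M/(n_e·A·√(4πDt)) = 190/(0.30 × 332 × 18.70) = 0.1020 kg/m³.
(x−vt)²/(4Dt) = (4.4315)²/(4 × 1.59 × 17.5) = 0.1764; exp(−0.1764) = 0.8383.
C = 0.1020 × 0.8383 = 0.0855 kg/m³.

0.0855 kg/m³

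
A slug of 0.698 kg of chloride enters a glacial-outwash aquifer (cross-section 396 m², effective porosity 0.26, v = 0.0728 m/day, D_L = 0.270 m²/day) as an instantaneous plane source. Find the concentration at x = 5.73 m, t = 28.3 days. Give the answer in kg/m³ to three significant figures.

0.000445 kg/m³

For an instantaneous plane source, C(x,t) = M/(n_e·A·√(4πDt)) · exp(−(x−vt)²/(4Dt)), with n_e·A the pore (flow) area.
Plume center vt = 0.0728 × 28.3 = 2.06024 m, so the well at 5.73 m is 3.66976 m downgradient of the peak.
√(4πDt) = 9.799 m, giving peak height M/(n_e·A·√(4πDt)) = 0.698/(0.26 × 396 × 9.799) = 0.0006918 kg/m³.
(x−vt)²/(4Dt) = (3.66976)²/(4 × 0.270 × 28.3) = 0.4406; exp(−0.4406) = 0.6437.
C = 0.0006918 × 0.6437 = 0.000445 kg/m³.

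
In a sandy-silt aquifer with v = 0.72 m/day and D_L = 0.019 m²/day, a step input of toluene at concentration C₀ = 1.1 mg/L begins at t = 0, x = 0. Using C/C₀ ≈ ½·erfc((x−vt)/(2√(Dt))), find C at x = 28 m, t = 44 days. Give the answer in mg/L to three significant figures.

1.10 mg/L

For a continuous step input, C/C₀ ≈ ½·erfc((x−vt)/(2√(Dt))).
vt = 0.72 × 44 = 31.68 m and 2√(Dt) = 2√(0.019 × 44) = 1.829 m.
Argument (x−vt)/(2√(Dt)) = (28 − 31.68)/1.829 = -2.012; ½·erfc(-2.012) = 0.9978.
C = 1.1 × 0.9978 = 1.10 mg/L.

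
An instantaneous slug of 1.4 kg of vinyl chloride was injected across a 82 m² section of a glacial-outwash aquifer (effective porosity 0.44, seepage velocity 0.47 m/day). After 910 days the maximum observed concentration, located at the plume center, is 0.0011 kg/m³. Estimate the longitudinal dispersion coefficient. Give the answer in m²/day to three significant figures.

0.109 m²/day

At the plume center C_max = M/(n_e·A·√(4πDt)), so D = M²/(4πt·(n_e·A·C_max)²).
n_e·A·C_max = 0.44 × 82 × 0.0011 = 0.03969 kg/m.
D = 1.4²/(4π × 910 × 0.03969²) = 0.109 m²/day.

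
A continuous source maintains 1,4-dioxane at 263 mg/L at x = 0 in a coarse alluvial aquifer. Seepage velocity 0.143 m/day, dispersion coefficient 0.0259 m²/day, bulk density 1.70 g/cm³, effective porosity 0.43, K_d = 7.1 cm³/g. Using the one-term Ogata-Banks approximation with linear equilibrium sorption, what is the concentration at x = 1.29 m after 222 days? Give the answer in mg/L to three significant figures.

99.0 mg/L

Retardation factor R = 1 + ρ_b·K_d/n = 1 + 1.70 × 7.1/0.43 = 29.07.
Sorption retards both mechanisms: v_R = v/R = 0.004919 m/day, D_R = D/R = 0.0008910 m²/day.
v_R·t = 0.004919 × 222 = 1.092018 m; 2√(D_R t) = 0.8895 m; argument = (1.29 − 1.092018)/0.8895 = 0.2226.
C = C₀ × ½·erfc(0.2226) = 263 × 0.3765 = 99.0 mg/L.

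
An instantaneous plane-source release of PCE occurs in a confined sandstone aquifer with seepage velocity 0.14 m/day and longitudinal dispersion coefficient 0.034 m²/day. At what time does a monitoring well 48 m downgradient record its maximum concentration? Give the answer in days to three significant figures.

341 days

For the 1D instantaneous-source solution, setting ∂C/∂t = 0 at fixed x gives v²t² + 2Dt − x² = 0, so t = (√(D² + v²x²) − D)/v².
√(D² + v²x²) = √(0.034² + 0.14² × 48²) = 6.720; v² = 0.0196.
t = (6.720 − 0.034)/0.0196 = 341 days (vs. the pure-advection estimate x/v = 343 d).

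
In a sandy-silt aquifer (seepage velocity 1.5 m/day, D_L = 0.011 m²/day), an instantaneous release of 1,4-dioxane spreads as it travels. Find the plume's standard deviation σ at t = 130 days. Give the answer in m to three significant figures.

1.69 m

Dispersive spreading gives a Gaussian with σ² = 2Dt; advection only shifts the center.
σ = √(2 × 0.011 × 130) = 1.69 m.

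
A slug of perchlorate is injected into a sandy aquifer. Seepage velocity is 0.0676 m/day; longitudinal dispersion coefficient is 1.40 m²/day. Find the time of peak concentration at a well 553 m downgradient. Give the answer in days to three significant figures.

7880 days

For the 1D instantaneous-source solution, setting ∂C/∂t = 0 at fixed x gives v²t² + 2Dt − x² = 0, so t = (√(D² + v²x²) − D)/v².
√(D² + v²x²) = √(1.40² + 0.0676² × 553²) = 37.41; v² = 0.00456976.
t = (37.41 − 1.40)/0.00456976 = 7880 days (vs. the pure-advection estimate x/v = 8180 d).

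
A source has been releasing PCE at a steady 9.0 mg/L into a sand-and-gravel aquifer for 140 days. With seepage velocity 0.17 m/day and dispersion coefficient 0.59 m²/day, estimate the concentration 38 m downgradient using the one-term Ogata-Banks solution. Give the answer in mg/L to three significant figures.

1.21 mg/L

For a continuous step input, C/C₀ ≈ ½·erfc((x−vt)/(2√(Dt))).
vt = 0.17 × 140 = 23.8 m and 2√(Dt) = 2√(0.59 × 140) = 18.18 m.
Argument (x−vt)/(2√(Dt)) = (38 − 23.8)/18.18 = 0.7811; ½·erfc(0.7811) = 0.1347.
C = 9.0 × 0.1347 = 1.21 mg/L.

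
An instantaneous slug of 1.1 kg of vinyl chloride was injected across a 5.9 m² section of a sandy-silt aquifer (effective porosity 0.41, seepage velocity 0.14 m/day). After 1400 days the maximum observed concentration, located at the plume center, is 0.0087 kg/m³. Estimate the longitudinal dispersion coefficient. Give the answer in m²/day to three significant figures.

At the plume center C_max = M/(n_e·A·√(4πDt)), so D = M²/(4πt·(n_e·A·C_max)²).
n_e·A·C_max = 0.41 × 5.9 × 0.0087 = 0.02105 kg/m.
D = 1.1²/(4π × 1400 × 0.02105²) = 0.155 m²/day.

0.155 m²/day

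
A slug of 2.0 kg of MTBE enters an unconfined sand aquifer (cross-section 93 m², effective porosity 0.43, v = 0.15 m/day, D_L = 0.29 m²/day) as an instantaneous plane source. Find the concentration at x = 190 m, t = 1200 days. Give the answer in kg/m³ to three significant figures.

0.000704 kg/m³

For an instantaneous plane source, C(x,t) = M/(n_e·A·√(4πDt)) · exp(−(x−vt)²/(4Dt)), with n_e·A the pore (flow) area.
Plume center vt = 0.15 × 1200 = 180 m, so the well at 190 m is 10 m downgradient of the peak.
√(4πDt) = 66.13 m, giving peak height M/(n_e·A·√(4πDt)) = 2.0/(0.43 × 93 × 66.13) = 0.0007563 kg/m³.
(x−vt)²/(4Dt) = (10)²/(4 × 0.29 × 1200) = 0.07184; exp(−0.07184) = 0.9307.
C = 0.0007563 × 0.9307 = 0.000704 kg/m³.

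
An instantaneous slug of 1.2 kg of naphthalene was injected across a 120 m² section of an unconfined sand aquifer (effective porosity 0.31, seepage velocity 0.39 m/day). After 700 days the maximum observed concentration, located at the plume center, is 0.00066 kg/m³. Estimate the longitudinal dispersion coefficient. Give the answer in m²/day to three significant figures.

At the plume center C_max = M/(n_e·A·√(4πDt)), so D = M²/(4πt·(n_e·A·C_max)²).
n_e·A·C_max = 0.31 × 120 × 0.00066 = 0.02455 kg/m.
D = 1.2²/(4π × 700 × 0.02455²) = 0.272 m²/day.

0.272 m²/day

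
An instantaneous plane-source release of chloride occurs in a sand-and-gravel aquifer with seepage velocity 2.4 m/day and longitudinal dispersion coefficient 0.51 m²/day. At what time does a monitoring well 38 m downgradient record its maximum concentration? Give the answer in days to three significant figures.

15.7 days

For the 1D instantaneous-source solution, setting ∂C/∂t = 0 at fixed x gives v²t² + 2Dt − x² = 0, so t = (√(D² + v²x²) − D)/v².
√(D² + v²x²) = √(0.51² + 2.4² × 38²) = 91.20; v² = 5.76.
t = (91.20 − 0.51)/5.76 = 15.7 days (vs. the pure-advection estimate x/v = 15.8 d).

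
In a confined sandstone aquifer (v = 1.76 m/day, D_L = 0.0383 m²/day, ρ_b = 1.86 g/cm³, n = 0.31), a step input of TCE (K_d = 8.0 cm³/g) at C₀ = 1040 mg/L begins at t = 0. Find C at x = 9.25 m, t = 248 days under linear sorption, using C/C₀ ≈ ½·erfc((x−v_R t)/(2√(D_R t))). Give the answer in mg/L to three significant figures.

303 mg/L

Retardation factor R = 1 + ρ_b·K_d/n = 1 + 1.86 × 8.0/0.31 = 49.00.
Sorption retards both mechanisms: v_R = v/R = 0.03592 m/day, D_R = D/R = 0.0007816 m²/day.
v_R·t = 0.03592 × 248 = 8.90816 m; 2√(D_R t) = 0.8805 m; argument = (9.25 − 8.90816)/0.8805 = 0.3882.
C = C₀ × ½·erfc(0.3882) = 1040 × 0.2915 = 303 mg/L.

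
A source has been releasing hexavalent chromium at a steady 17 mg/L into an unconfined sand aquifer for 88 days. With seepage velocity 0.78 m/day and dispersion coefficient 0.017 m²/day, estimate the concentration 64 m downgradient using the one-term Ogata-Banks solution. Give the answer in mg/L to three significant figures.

For a continuous step input, C/C₀ ≈ ½·erfc((x−vt)/(2√(Dt))).
vt = 0.78 × 88 = 68.64 m and 2√(Dt) = 2√(0.017 × 88) = 2.446 m.
Argument (x−vt)/(2√(Dt)) = (64 − 68.64)/2.446 = -1.897; ½·erfc(-1.897) = 0.9963.
C = 17 × 0.9963 = 16.9 mg/L.

16.9 mg/L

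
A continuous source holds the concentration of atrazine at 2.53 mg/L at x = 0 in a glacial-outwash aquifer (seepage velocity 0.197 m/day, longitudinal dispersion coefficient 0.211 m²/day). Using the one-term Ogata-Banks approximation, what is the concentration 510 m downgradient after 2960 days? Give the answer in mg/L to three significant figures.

2.48 mg/L

For a continuous step input, C/C₀ ≈ ½·erfc((x−vt)/(2√(Dt))).
vt = 0.197 × 2960 = 583.12 m and 2√(Dt) = 2√(0.211 × 2960) = 49.98 m.
Argument (x−vt)/(2√(Dt)) = (510 − 583.12)/49.98 = -1.463; ½·erfc(-1.463) = 0.9807.
C = 2.53 × 0.9807 = 2.48 mg/L.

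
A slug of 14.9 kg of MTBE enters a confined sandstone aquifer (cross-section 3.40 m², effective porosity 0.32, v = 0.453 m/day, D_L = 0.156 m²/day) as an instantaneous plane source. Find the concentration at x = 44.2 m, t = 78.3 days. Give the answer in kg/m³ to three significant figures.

0.232 kg/m³

For an instantaneous plane source, C(x,t) = M/(n_e·A·√(4πDt)) · exp(−(x−vt)²/(4Dt)), with n_e·A the pore (flow) area.
Plume center vt = 0.453 × 78.3 = 35.4699 m, so the well at 44.2 m is 8.7301 m downgradient of the peak.
√(4πDt) = 12.39 m, giving peak height M/(n_e·A·√(4πDt)) = 14.9/(0.32 × 3.40 × 12.39) = 1.105 kg/m³.
(x−vt)²/(4Dt) = (8.7301)²/(4 × 0.156 × 78.3) = 1.560; exp(−1.560) = 0.2101.
C = 1.105 × 0.2101 = 0.232 kg/m³.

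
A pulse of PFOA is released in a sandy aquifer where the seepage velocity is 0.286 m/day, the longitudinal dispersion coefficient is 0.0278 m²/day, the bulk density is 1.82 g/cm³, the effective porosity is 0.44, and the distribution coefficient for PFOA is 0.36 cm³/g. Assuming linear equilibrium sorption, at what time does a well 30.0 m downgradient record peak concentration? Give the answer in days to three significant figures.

260 days

Retardation factor R = 1 + ρ_b·K_d/n = 1 + 1.82 × 0.36/0.44 = 2.489.
Sorption retards both mechanisms: v_R = v/R = 0.1149 m/day, D_R = D/R = 0.01117 m²/day.
Peak time from v_R²t² + 2D_R t − x² = 0: t = (√(D_R² + v_R²x²) − D_R)/v_R².
√(D_R² + v_R²x²) = √(0.01117² + 0.1149² × 30.0²) = 3.447; v_R² = 0.01320.
t = (3.447 − 0.01117)/0.01320 = 260 days.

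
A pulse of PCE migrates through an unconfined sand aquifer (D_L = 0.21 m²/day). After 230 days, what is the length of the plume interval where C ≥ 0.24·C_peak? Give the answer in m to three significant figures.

33.2 m

The plume is Gaussian with σ = √(2Dt) = √(2 × 0.21 × 230) = 9.829 m.
C/C_peak = exp(−Δx²/(2σ²)) = 0.24 ⇒ Δx = σ·√(−2 ln 0.24) = 9.829 × 1.689 = 16.60 m.
Width = 2Δx = 33.2 m.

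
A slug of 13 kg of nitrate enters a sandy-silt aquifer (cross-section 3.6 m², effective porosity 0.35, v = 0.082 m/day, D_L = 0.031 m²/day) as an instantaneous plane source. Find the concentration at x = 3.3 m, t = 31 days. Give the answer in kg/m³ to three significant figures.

2.56 kg/m³

For an instantaneous plane source, C(x,t) = M/(n_e·A·√(4πDt)) · exp(−(x−vt)²/(4Dt)), with n_e·A the pore (flow) area.
Plume center vt = 0.082 × 31 = 2.542 m, so the well at 3.3 m is 0.758 m downgradient of the peak.
√(4πDt) = 3.475 m, giving peak height M/(n_e·A·√(4πDt)) = 13/(0.35 × 3.6 × 3.475) = 2.969 kg/m³.
(x−vt)²/(4Dt) = (0.758)²/(4 × 0.031 × 31) = 0.1495; exp(−0.1495) = 0.8611.
C = 2.969 × 0.8611 = 2.56 kg/m³.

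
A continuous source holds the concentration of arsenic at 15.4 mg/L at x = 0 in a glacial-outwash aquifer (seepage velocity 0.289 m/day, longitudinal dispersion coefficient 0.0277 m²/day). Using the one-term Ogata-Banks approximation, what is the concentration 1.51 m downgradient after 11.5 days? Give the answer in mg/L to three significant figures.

15.2 mg/L

For a continuous step input, C/C₀ ≈ ½·erfc((x−vt)/(2√(Dt))).
vt = 0.289 × 11.5 = 3.3235 m and 2√(Dt) = 2√(0.0277 × 11.5) = 1.129 m.
Argument (x−vt)/(2√(Dt)) = (1.51 − 3.3235)/1.129 = -1.606; ½·erfc(-1.606) = 0.9884.
C = 15.4 × 0.9884 = 15.2 mg/L.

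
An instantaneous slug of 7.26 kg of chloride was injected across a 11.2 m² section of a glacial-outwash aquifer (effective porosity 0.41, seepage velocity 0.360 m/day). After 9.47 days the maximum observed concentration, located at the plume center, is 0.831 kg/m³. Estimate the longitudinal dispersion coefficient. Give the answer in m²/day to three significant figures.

At the plume center C_max = M/(n_e·A·√(4πDt)), so D = M²/(4πt·(n_e·A·C_max)²).
n_e·A·C_max = 0.41 × 11.2 × 0.831 = 3.816 kg/m.
D = 7.26²/(4π × 9.47 × 3.816²) = 0.0304 m²/day.

0.0304 m²/day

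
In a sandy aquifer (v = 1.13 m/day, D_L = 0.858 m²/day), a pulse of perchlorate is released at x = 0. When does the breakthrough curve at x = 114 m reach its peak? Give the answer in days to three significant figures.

For the 1D instantaneous-source solution, setting ∂C/∂t = 0 at fixed x gives v²t² + 2Dt − x² = 0, so t = (√(D² + v²x²) − D)/v².
√(D² + v²x²) = √(0.858² + 1.13² × 114²) = 128.8; v² = 1.2769.
t = (128.8 − 0.858)/1.2769 = 100 days (vs. the pure-advection estimate x/v = 101 d).

100 days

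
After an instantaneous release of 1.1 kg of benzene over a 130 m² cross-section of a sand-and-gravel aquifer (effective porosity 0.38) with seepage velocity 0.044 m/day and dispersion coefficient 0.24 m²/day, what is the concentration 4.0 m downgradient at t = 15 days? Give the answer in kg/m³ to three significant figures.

For an instantaneous plane source, C(x,t) = M/(n_e·A·√(4πDt)) · exp(−(x−vt)²/(4Dt)), with n_e·A the pore (flow) area.
Plume center vt = 0.044 × 15 = 0.66 m, so the well at 4.0 m is 3.34 m downgradient of the peak.
√(4πDt) = 6.726 m, giving peak height M/(n_e·A·√(4πDt)) = 1.1/(0.38 × 130 × 6.726) = 0.003311 kg/m³.
(x−vt)²/(4Dt) = (3.34)²/(4 × 0.24 × 15) = 0.7747; exp(−0.7747) = 0.4608.
C = 0.003311 × 0.4608 = 0.00153 kg/m³.

0.00153 kg/m³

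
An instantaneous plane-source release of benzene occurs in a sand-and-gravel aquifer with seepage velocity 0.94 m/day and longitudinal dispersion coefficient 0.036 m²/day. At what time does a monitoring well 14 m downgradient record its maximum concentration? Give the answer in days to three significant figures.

For the 1D instantaneous-source solution, setting ∂C/∂t = 0 at fixed x gives v²t² + 2Dt − x² = 0, so t = (√(D² + v²x²) − D)/v².
√(D² + v²x²) = √(0.036² + 0.94² × 14²) = 13.16; v² = 0.8836.
t = (13.16 − 0.036)/0.8836 = 14.9 days (vs. the pure-advection estimate x/v = 14.9 d).

14.9 days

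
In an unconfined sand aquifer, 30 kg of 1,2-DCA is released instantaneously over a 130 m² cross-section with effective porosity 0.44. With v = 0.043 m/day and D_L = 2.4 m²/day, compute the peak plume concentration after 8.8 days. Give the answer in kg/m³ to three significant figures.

The peak of an instantaneous 1D plume sits at x = vt; there the Gaussian factor is 1 and C_max = M/(n_e·A·√(4πDt)), where n_e·A is the pore area the mass is dissolved in.
√(4πDt) = √(4π × 2.4 × 8.8) = 16.29 m, so C_max = 30/(0.44 × 130 × 16.29) = 0.0322 kg/m³.

0.0322 kg/m³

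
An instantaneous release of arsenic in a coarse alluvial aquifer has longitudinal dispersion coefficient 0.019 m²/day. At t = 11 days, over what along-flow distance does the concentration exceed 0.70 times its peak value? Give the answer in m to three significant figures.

1.09 m

The plume is Gaussian with σ = √(2Dt) = √(2 × 0.019 × 11) = 0.6465 m.
C/C_peak = exp(−Δx²/(2σ²)) = 0.70 ⇒ Δx = σ·√(−2 ln 0.70) = 0.6465 × 0.8446 = 0.5460 m.
Width = 2Δx = 1.09 m.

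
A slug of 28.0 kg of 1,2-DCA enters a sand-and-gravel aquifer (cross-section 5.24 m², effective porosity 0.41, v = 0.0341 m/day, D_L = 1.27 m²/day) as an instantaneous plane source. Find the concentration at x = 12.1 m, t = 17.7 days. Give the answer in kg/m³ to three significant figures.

0.178 kg/m³

For an instantaneous plane source, C(x,t) = M/(n_e·A·√(4πDt)) · exp(−(x−vt)²/(4Dt)), with n_e·A the pore (flow) area.
Plume center vt = 0.0341 × 17.7 = 0.60357 m, so the well at 12.1 m is 11.49643 m downgradient of the peak.
√(4πDt) = 16.81 m, giving peak height M/(n_e·A·√(4πDt)) = 28.0/(0.41 × 5.24 × 16.81) = 0.7753 kg/m³.
(x−vt)²/(4Dt) = (11.49643)²/(4 × 1.27 × 17.7) = 1.470; exp(−1.470) = 0.2299.
C = 0.7753 × 0.2299 = 0.178 kg/m³.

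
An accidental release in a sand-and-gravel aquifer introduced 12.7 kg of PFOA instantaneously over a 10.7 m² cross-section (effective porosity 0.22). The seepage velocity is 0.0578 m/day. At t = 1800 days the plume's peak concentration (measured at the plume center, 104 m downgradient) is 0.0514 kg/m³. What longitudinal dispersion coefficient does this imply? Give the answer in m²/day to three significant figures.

At the plume center C_max = M/(n_e·A·√(4πDt)), so D = M²/(4πt·(n_e·A·C_max)²).
n_e·A·C_max = 0.22 × 10.7 × 0.0514 = 0.1210 kg/m.
D = 12.7²/(4π × 1800 × 0.1210²) = 0.487 m²/day.

0.487 m²/day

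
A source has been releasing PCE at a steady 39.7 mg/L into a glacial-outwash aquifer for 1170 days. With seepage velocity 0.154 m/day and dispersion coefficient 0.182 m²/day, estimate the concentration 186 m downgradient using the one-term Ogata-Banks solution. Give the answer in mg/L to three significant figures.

15.4 mg/L

For a continuous step input, C/C₀ ≈ ½·erfc((x−vt)/(2√(Dt))).
vt = 0.154 × 1170 = 180.18 m and 2√(Dt) = 2√(0.182 × 1170) = 29.18 m.
Argument (x−vt)/(2√(Dt)) = (186 − 180.18)/29.18 = 0.1995; ½·erfc(0.1995) = 0.3889.
C = 39.7 × 0.3889 = 15.4 mg/L.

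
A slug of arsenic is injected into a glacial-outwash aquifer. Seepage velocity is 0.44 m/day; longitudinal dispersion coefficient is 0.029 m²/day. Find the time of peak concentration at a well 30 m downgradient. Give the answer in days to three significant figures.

68.0 days

For the 1D instantaneous-source solution, setting ∂C/∂t = 0 at fixed x gives v²t² + 2Dt − x² = 0, so t = (√(D² + v²x²) − D)/v².
√(D² + v²x²) = √(0.029² + 0.44² × 30²) = 13.20; v² = 0.1936.
t = (13.20 − 0.029)/0.1936 = 68.0 days (vs. the pure-advection estimate x/v = 68.2 d).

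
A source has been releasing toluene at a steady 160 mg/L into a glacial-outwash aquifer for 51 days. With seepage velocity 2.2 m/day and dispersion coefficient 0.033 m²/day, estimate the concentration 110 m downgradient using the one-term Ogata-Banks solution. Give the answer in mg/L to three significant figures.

142 mg/L

For a continuous step input, C/C₀ ≈ ½·erfc((x−vt)/(2√(Dt))).
vt = 2.2 × 51 = 112.2 m and 2√(Dt) = 2√(0.033 × 51) = 2.595 m.
Argument (x−vt)/(2√(Dt)) = (110 − 112.2)/2.595 = -0.8478; ½·erfc(-0.8478) = 0.8847.
C = 160 × 0.8847 = 142 mg/L.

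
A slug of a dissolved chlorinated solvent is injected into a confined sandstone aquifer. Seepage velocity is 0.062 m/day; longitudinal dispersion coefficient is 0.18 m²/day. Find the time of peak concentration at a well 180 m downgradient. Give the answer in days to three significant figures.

For the 1D instantaneous-source solution, setting ∂C/∂t = 0 at fixed x gives v²t² + 2Dt − x² = 0, so t = (√(D² + v²x²) − D)/v².
√(D² + v²x²) = √(0.18² + 0.062² × 180²) = 11.16; v² = 0.003844.
t = (11.16 − 0.18)/0.003844 = 2860 days (vs. the pure-advection estimate x/v = 2900 d).

2860 days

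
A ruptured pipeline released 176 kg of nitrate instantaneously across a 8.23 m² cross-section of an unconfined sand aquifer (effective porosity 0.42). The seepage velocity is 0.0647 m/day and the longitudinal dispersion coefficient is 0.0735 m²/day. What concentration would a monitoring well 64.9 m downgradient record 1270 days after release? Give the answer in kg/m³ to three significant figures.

0.669 kg/m³

For an instantaneous plane source, C(x,t) = M/(n_e·A·√(4πDt)) · exp(−(x−vt)²/(4Dt)), with n_e·A the pore (flow) area.
Plume center vt = 0.0647 × 1270 = 82.169 m, so the well at 64.9 m is 17.269 m upgradient of the peak.
√(4πDt) = 34.25 m, giving peak height M/(n_e·A·√(4πDt)) = 176/(0.42 × 8.23 × 34.25) = 1.487 kg/m³.
(x−vt)²/(4Dt) = (-17.269)²/(4 × 0.0735 × 1270) = 0.7987; exp(−0.7987) = 0.4499.
C = 1.487 × 0.4499 = 0.669 kg/m³.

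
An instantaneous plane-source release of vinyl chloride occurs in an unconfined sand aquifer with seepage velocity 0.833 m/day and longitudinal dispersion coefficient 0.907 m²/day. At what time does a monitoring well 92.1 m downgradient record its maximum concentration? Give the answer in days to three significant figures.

For the 1D instantaneous-source solution, setting ∂C/∂t = 0 at fixed x gives v²t² + 2Dt − x² = 0, so t = (√(D² + v²x²) − D)/v².
√(D² + v²x²) = √(0.907² + 0.833² × 92.1²) = 76.72; v² = 0.693889.
t = (76.72 − 0.907)/0.693889 = 109 days (vs. the pure-advection estimate x/v = 111 d).

109 days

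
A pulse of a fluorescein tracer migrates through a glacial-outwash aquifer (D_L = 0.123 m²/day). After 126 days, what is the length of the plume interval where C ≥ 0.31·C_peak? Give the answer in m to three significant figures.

17.0 m

The plume is Gaussian with σ = √(2Dt) = √(2 × 0.123 × 126) = 5.567 m.
C/C_peak = exp(−Δx²/(2σ²)) = 0.31 ⇒ Δx = σ·√(−2 ln 0.31) = 5.567 × 1.530 = 8.518 m.
Width = 2Δx = 17.0 m.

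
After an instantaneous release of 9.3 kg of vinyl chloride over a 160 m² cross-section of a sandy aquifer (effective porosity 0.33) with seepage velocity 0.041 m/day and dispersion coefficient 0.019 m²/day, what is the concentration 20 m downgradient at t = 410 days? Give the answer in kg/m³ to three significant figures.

For an instantaneous plane source, C(x,t) = M/(n_e·A·√(4πDt)) · exp(−(x−vt)²/(4Dt)), with n_e·A the pore (flow) area.
Plume center vt = 0.041 × 410 = 16.81 m, so the well at 20 m is 3.19 m downgradient of the peak.
√(4πDt) = 9.894 m, giving peak height M/(n_e·A·√(4πDt)) = 9.3/(0.33 × 160 × 9.894) = 0.01780 kg/m³.
(x−vt)²/(4Dt) = (3.19)²/(4 × 0.019 × 410) = 0.3266; exp(−0.3266) = 0.7214.
C = 0.01780 × 0.7214 = 0.0128 kg/m³.

0.0128 kg/m³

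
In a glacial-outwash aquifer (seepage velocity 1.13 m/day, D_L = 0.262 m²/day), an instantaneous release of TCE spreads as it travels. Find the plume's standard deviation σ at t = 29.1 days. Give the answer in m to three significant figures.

Dispersive spreading gives a Gaussian with σ² = 2Dt; advection only shifts the center.
σ = √(2 × 0.262 × 29.1) = 3.90 m.

3.90 m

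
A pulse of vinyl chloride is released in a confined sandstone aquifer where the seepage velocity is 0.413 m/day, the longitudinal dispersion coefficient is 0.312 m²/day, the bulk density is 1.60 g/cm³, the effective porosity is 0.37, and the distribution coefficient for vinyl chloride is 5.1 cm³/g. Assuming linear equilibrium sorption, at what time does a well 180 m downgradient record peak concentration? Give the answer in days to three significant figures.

Retardation factor R = 1 + ρ_b·K_d/n = 1 + 1.60 × 5.1/0.37 = 23.05.
Sorption retards both mechanisms: v_R = v/R = 0.01792 m/day, D_R = D/R = 0.01354 m²/day.
Peak time from v_R²t² + 2D_R t − x² = 0: t = (√(D_R² + v_R²x²) − D_R)/v_R².
√(D_R² + v_R²x²) = √(0.01354² + 0.01792² × 180²) = 3.226; v_R² = 0.0003211.
t = (3.226 − 0.01354)/0.0003211 = 10000 days.

10000 days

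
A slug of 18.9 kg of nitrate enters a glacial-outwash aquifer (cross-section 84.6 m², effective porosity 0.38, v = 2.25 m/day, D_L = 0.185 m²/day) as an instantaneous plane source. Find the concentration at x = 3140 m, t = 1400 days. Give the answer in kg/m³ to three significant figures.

0.00936 kg/m³

For an instantaneous plane source, C(x,t) = M/(n_e·A·√(4πDt)) · exp(−(x−vt)²/(4Dt)), with n_e·A the pore (flow) area.
Plume center vt = 2.25 × 1400 = 3150 m, so the well at 3140 m is 10 m upgradient of the peak.
√(4πDt) = 57.05 m, giving peak height M/(n_e·A·√(4πDt)) = 18.9/(0.38 × 84.6 × 57.05) = 0.01031 kg/m³.
(x−vt)²/(4Dt) = (-10)²/(4 × 0.185 × 1400) = 0.09653; exp(−0.09653) = 0.9080.
C = 0.01031 × 0.9080 = 0.00936 kg/m³.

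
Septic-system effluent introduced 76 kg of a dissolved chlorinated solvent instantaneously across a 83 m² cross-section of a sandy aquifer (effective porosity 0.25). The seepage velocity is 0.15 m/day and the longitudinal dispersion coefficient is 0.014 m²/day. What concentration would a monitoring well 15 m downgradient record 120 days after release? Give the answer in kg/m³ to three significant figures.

For an instantaneous plane source, C(x,t) = M/(n_e·A·√(4πDt)) · exp(−(x−vt)²/(4Dt)), with n_e·A the pore (flow) area.
Plume center vt = 0.15 × 120 = 18 m, so the well at 15 m is 3 m upgradient of the peak.
√(4πDt) = 4.595 m, giving peak height M/(n_e·A·√(4πDt)) = 76/(0.25 × 83 × 4.595) = 0.7971 kg/m³.
(x−vt)²/(4Dt) = (-3)²/(4 × 0.014 × 120) = 1.339; exp(−1.339) = 0.2621.
C = 0.7971 × 0.2621 = 0.209 kg/m³.

0.209 kg/m³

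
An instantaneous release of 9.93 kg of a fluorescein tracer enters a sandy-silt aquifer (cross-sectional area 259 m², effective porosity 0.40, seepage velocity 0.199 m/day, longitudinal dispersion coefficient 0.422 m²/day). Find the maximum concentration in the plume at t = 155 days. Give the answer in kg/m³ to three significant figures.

The peak of an instantaneous 1D plume sits at x = vt; there the Gaussian factor is 1 and C_max = M/(n_e·A·√(4πDt)), where n_e·A is the pore area the mass is dissolved in.
√(4πDt) = √(4π × 0.422 × 155) = 28.67 m, so C_max = 9.93/(0.40 × 259 × 28.67) = 0.00334 kg/m³.

0.00334 kg/m³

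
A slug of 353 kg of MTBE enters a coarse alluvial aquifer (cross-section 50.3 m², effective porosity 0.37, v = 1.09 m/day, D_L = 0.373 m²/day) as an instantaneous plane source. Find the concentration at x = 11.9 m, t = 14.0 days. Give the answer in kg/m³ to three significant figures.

For an instantaneous plane source, C(x,t) = M/(n_e·A·√(4πDt)) · exp(−(x−vt)²/(4Dt)), with n_e·A the pore (flow) area.
Plume center vt = 1.09 × 14.0 = 15.26 m, so the well at 11.9 m is 3.36 m upgradient of the peak.
√(4πDt) = 8.101 m, giving peak height M/(n_e·A·√(4πDt)) = 353/(0.37 × 50.3 × 8.101) = 2.341 kg/m³.
(x−vt)²/(4Dt) = (-3.36)²/(4 × 0.373 × 14.0) = 0.5405; exp(−0.5405) = 0.5825.
C = 2.341 × 0.5825 = 1.36 kg/m³.

1.36 kg/m³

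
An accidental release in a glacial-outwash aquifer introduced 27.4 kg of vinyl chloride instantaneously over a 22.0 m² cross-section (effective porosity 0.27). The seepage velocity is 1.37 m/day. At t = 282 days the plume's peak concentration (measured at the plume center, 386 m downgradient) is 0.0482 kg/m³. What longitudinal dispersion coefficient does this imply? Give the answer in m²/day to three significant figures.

2.58 m²/day

At the plume center C_max = M/(n_e·A·√(4πDt)), so D = M²/(4πt·(n_e·A·C_max)²).
n_e·A·C_max = 0.27 × 22.0 × 0.0482 = 0.2863 kg/m.
D = 27.4²/(4π × 282 × 0.2863²) = 2.58 m²/day.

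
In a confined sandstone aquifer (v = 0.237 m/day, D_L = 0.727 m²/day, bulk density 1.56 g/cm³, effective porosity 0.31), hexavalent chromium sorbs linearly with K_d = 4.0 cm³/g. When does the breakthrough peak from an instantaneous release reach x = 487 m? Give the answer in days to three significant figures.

Retardation factor R = 1 + ρ_b·K_d/n = 1 + 1.56 × 4.0/0.31 = 21.13.
Sorption retards both mechanisms: v_R = v/R = 0.01122 m/day, D_R = D/R = 0.03441 m²/day.
Peak time from v_R²t² + 2D_R t − x² = 0: t = (√(D_R² + v_R²x²) − D_R)/v_R².
√(D_R² + v_R²x²) = √(0.03441² + 0.01122² × 487²) = 5.464; v_R² = 0.0001259.
t = (5.464 − 0.03441)/0.0001259 = 43100 days.

43100 days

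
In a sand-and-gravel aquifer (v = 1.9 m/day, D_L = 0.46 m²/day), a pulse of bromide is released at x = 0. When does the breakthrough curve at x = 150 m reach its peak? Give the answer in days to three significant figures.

For the 1D instantaneous-source solution, setting ∂C/∂t = 0 at fixed x gives v²t² + 2Dt − x² = 0, so t = (√(D² + v²x²) − D)/v².
√(D² + v²x²) = √(0.46² + 1.9² × 150²) = 285.0; v² = 3.61.
t = (285.0 − 0.46)/3.61 = 78.8 days (vs. the pure-advection estimate x/v = 78.9 d).

78.8 days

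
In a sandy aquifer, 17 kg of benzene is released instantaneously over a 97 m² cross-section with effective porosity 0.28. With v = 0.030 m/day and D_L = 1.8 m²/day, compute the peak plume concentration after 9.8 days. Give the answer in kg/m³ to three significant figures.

0.0420 kg/m³

The peak of an instantaneous 1D plume sits at x = vt; there the Gaussian factor is 1 and C_max = M/(n_e·A·√(4πDt)), where n_e·A is the pore area the mass is dissolved in.
√(4πDt) = √(4π × 1.8 × 9.8) = 14.89 m, so C_max = 17/(0.28 × 97 × 14.89) = 0.0420 kg/m³.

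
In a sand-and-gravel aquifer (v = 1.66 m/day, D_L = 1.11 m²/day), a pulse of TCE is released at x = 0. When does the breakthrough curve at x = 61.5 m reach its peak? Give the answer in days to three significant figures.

36.6 days

For the 1D instantaneous-source solution, setting ∂C/∂t = 0 at fixed x gives v²t² + 2Dt − x² = 0, so t = (√(D² + v²x²) − D)/v².
√(D² + v²x²) = √(1.11² + 1.66² × 61.5²) = 102.1; v² = 2.7556.
t = (102.1 − 1.11)/2.7556 = 36.6 days (vs. the pure-advection estimate x/v = 37.0 d).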